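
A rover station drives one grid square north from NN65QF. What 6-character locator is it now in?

Latitude subsquare f = 5; +1 → 6 = g.
The longitude characters are unchanged.

NN65qg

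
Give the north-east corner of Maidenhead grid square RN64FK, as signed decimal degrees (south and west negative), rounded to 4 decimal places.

44.4583, 172.5000

Field R=17, N=13: +17·20° lon, +13·10° lat → SW at lon 160°, lat 40°.
Square 6, 4: +6·2° lon, +4·1° lat → SW at lon 172°, lat 44°.
Subsquare f=5, k=10: +5·0.0833333° lon, +10·0.0416667° lat → SW at lon 172.417°, lat 44.4167°.
Cell spans 0.0833333° lon × 0.0416667° lat. NE corner is SW corner plus one full cell.
latitude 44.4583, longitude 172.5000.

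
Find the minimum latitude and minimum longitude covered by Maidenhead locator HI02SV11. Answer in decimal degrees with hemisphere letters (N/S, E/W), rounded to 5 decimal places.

7.12083° S, 38.49167° W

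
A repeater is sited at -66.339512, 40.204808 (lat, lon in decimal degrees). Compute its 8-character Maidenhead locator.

LC03cp48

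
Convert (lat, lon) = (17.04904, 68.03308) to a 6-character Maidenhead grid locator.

MK47ab

Offset from 180°W / 90°S: lon 248.0331°, lat 107.0490°.
Field: lon ⌊248.0331/20⌋ = 12 → M; lat ⌊107.0490/10⌋ = 10 → K.
Square: lon ⌊8.0331/2⌋ = 4; lat ⌊7.0490/1⌋ = 7.
Subsquare: lon ⌊0.0331/0.0833333⌋ = 0 → a; lat ⌊0.0490/0.0416667⌋ = 1 → b.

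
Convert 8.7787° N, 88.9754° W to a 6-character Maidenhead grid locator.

EJ58ms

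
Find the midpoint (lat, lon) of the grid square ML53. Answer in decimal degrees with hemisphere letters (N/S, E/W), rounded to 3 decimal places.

Field M=12, L=11: +12·20° lon, +11·10° lat → SW at lon 60°, lat 20°.
Square 5, 3: +5·2° lon, +3·1° lat → SW at lon 70°, lat 23°.
Cell spans 2° lon × 1° lat. Centre is SW corner plus half of each.
latitude 23.500° N, longitude 71.000° E.

23.500° N, 71.000° E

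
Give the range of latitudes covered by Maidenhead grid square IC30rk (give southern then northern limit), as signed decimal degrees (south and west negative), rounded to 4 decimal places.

-69.5833, -69.5417

Field I=8, C=2: +8·20° lon, +2·10° lat → SW at lon -20°, lat -70°.
Square 3, 0: +3·2° lon, +0·1° lat → SW at lon -14°, lat -70°.
Subsquare r=17, k=10: +17·0.0833333° lon, +10·0.0416667° lat → SW at lon -12.5833°, lat -69.5833°.
Cell spans 0.0833333° lon × 0.0416667° lat.
south -69.5833, north -69.5417.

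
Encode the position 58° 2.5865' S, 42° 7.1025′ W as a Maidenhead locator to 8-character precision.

GD81ww59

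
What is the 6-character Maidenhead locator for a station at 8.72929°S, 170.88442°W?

Offset from 180°W / 90°S: lon 9.1156°, lat 81.2707°.
Field: lon ⌊9.1156/20⌋ = 0 → A; lat ⌊81.2707/10⌋ = 8 → I.
Square: lon ⌊9.1156/2⌋ = 4; lat ⌊1.2707/1⌋ = 1.
Subsquare: lon ⌊1.1156/0.0833333⌋ = 13 → n; lat ⌊0.2707/0.0416667⌋ = 6 → g.

AI41ng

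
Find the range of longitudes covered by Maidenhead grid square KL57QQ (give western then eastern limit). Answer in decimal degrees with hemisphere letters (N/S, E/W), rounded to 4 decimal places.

31.3333° E, 31.4167° E

Field K=10, L=11: +10·20° lon, +11·10° lat → SW at lon 20°, lat 20°.
Square 5, 7: +5·2° lon, +7·1° lat → SW at lon 30°, lat 27°.
Subsquare q=16, q=16: +16·0.0833333° lon, +16·0.0416667° lat → SW at lon 31.3333°, lat 27.6667°.
Cell spans 0.0833333° lon × 0.0416667° lat.
west 31.3333° E, east 31.4167° E.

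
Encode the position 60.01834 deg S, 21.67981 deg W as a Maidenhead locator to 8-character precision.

HC99dx85

Shift to the Maidenhead origin (180°W, 90°S): lon 158.32019, lat 29.98166.
Field: 158.32019/20 → 7 → H, 29.98166/10 → 2 → C; chars HC.
Square: 18.32019/2 → 9, 9.98166/1 → 9; chars 99.
Subsquare: 0.32019/0.0833333 → 3 → d, 0.98166/0.0416667 → 23 → x; chars dx.
Extended square: 0.07019/0.00833333 → 8, 0.02333/0.00416667 → 5; chars 85.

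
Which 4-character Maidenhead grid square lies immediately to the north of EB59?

EC50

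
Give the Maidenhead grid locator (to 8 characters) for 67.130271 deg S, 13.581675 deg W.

Add 180° to longitude and 90° to latitude: 166.41833, 22.86973.
Field (20°×10°, letters A–R): lon ⌊166.41833/20⌋ = 8 → I; lat ⌊22.86973/10⌋ = 2 → C.
Square (2°×1°, digits 0–9): lon ⌊6.41833/2⌋ = 3; lat ⌊2.86973/1⌋ = 2.
Subsquare (5′×2.5′, letters a–x): lon ⌊0.41833/0.0833333⌋ = 5 → f; lat ⌊0.86973/0.0416667⌋ = 20 → u.
Extended square (30″×15″, digits 0–9): lon ⌊0.00166/0.00833333⌋ = 0; lat ⌊0.03640/0.00416667⌋ = 8.

IC32fu08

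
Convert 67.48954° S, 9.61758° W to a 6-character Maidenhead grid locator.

IC52em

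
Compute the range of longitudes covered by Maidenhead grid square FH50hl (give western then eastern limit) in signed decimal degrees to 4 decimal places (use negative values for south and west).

Field F=5, H=7: +5·20° lon, +7·10° lat → SW at lon -80°, lat -20°.
Square 5, 0: +5·2° lon, +0·1° lat → SW at lon -70°, lat -20°.
Subsquare h=7, l=11: +7·0.0833333° lon, +11·0.0416667° lat → SW at lon -69.4167°, lat -19.5417°.
Cell spans 0.0833333° lon × 0.0416667° lat.
west -69.4167, east -69.3333.

-69.4167, -69.3333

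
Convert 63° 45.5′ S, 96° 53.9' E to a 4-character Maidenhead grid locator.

NC86

Shift to the Maidenhead origin (180°W, 90°S): lon 276.90, lat 26.24.
Field (20°×10°, letters A–R): lon ⌊276.90/20⌋ = 13 → N; lat ⌊26.24/10⌋ = 2 → C.
Square (2°×1°, digits 0–9): lon ⌊16.90/2⌋ = 8; lat ⌊6.24/1⌋ = 6.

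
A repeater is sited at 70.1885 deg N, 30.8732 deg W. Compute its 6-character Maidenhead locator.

HQ40ne

Add 180° to longitude and 90° to latitude: 149.1268, 160.1885.
Field (20°×10°, letters A–R): lon ⌊149.1268/20⌋ = 7 → H; lat ⌊160.1885/10⌋ = 16 → Q.
Square (2°×1°, digits 0–9): lon ⌊9.1268/2⌋ = 4; lat ⌊0.1885/1⌋ = 0.
Subsquare (5′×2.5′, letters a–x): lon ⌊1.1268/0.0833333⌋ = 13 → n; lat ⌊0.1885/0.0416667⌋ = 4 → e.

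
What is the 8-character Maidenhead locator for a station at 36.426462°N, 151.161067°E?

QM56nk92

Shift to the Maidenhead origin (180°W, 90°S): lon 331.16107, lat 126.42646.
Field: lon ⌊331.16107/20⌋ = 16 → Q; lat ⌊126.42646/10⌋ = 12 → M.
Square: lon ⌊11.16107/2⌋ = 5; lat ⌊6.42646/1⌋ = 6.
Subsquare: lon ⌊1.16107/0.0833333⌋ = 13 → n; lat ⌊0.42646/0.0416667⌋ = 10 → k.
Extended square: lon ⌊0.07773/0.00833333⌋ = 9; lat ⌊0.00980/0.00416667⌋ = 2.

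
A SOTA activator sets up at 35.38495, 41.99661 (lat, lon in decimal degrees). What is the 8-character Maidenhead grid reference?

LM05xj92

Shift to the Maidenhead origin (180°W, 90°S): lon 221.99661, lat 125.38495.
Field: 221.99661/20 → 11 → L, 125.38495/10 → 12 → M; chars LM.
Square: 1.99661/2 → 0, 5.38495/1 → 5; chars 05.
Subsquare: 1.99661/0.0833333 → 23 → x, 0.38495/0.0416667 → 9 → j; chars xj.
Extended square: 0.07994/0.00833333 → 9, 0.00995/0.00416667 → 2; chars 92.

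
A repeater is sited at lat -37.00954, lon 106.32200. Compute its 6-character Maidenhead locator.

Add 180° to longitude and 90° to latitude: 286.3220, 52.9905.
Field: 286.3220/20 → 14 → O, 52.9905/10 → 5 → F; chars OF.
Square: 6.3220/2 → 3, 2.9905/1 → 2; chars 32.
Subsquare: 0.3220/0.0833333 → 3 → d, 0.9905/0.0416667 → 23 → x; chars dx.

OF32dx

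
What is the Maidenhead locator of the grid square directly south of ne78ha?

NE77hx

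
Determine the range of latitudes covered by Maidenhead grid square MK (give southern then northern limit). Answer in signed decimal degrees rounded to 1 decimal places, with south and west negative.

Field M=12, K=10: +12·20° lon, +10·10° lat → SW at lon 60°, lat 10°.
Cell spans 20° lon × 10° lat.
south 10.0, north 20.0.

10.0, 20.0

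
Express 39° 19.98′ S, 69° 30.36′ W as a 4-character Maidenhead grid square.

FF50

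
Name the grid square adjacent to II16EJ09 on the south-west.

Longitude extended square 0; −1 → -1, wraps to 9, carry into subsquare.
Longitude subsquare e = 4; −1 → 3 = d.
Latitude extended square 9; −1 → 8.

II16dj98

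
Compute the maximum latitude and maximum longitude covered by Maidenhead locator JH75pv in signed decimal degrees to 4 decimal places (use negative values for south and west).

-14.0833, 15.3333

Field J=9, H=7: +9·20° lon, +7·10° lat → SW at lon 0°, lat -20°.
Square 7, 5: +7·2° lon, +5·1° lat → SW at lon 14°, lat -15°.
Subsquare p=15, v=21: +15·0.0833333° lon, +21·0.0416667° lat → SW at lon 15.25°, lat -14.125°.
Cell spans 0.0833333° lon × 0.0416667° lat. NE corner is SW corner plus one full cell.
latitude -14.0833, longitude 15.3333.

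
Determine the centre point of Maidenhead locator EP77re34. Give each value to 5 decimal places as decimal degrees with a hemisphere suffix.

Field E=4, P=15: +4·20° lon, +15·10° lat → SW at lon -100°, lat 60°.
Square 7, 7: +7·2° lon, +7·1° lat → SW at lon -86°, lat 67°.
Subsquare r=17, e=4: +17·0.0833333° lon, +4·0.0416667° lat → SW at lon -84.5833°, lat 67.1667°.
Extended square 3, 4: +3·0.00833333° lon, +4·0.00416667° lat → SW at lon -84.5583°, lat 67.1833°.
Cell spans 0.00833333° lon × 0.00416667° lat. Centre is SW corner plus half of each.
latitude 67.18542° N, longitude 84.55417° W.

67.18542° N, 84.55417° W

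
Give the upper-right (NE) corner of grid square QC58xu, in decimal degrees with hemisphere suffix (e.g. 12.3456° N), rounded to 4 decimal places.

61.1250° S, 152.0000° E

Field Q=16, C=2: +16·20° lon, +2·10° lat → SW at lon 140°, lat -70°.
Square 5, 8: +5·2° lon, +8·1° lat → SW at lon 150°, lat -62°.
Subsquare x=23, u=20: +23·0.0833333° lon, +20·0.0416667° lat → SW at lon 151.917°, lat -61.1667°.
Cell spans 0.0833333° lon × 0.0416667° lat. NE corner is SW corner plus one full cell.
latitude 61.1250° S, longitude 152.0000° E.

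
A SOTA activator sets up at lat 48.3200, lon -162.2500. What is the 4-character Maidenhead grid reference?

Shift to the Maidenhead origin (180°W, 90°S): lon 17.75, lat 138.32.
Field (20°×10°, letters A–R): lon ⌊17.75/20⌋ = 0 → A; lat ⌊138.32/10⌋ = 13 → N.
Square (2°×1°, digits 0–9): lon ⌊17.75/2⌋ = 8; lat ⌊8.32/1⌋ = 8.

AN88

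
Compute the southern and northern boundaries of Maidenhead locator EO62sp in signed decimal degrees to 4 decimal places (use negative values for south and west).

52.6250, 52.6667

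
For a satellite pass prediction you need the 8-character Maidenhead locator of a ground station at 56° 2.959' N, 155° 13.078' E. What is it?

QO76ob61

Add 180° to longitude and 90° to latitude: 335.21797, 146.04932.
Field (20°×10°, letters A–R): 335.21797/20 → 16 → Q, 146.04932/10 → 14 → O; chars QO.
Square (2°×1°, digits 0–9): 15.21797/2 → 7, 6.04932/1 → 6; chars 76.
Subsquare (5′×2.5′, letters a–x): 1.21797/0.0833333 → 14 → o, 0.04932/0.0416667 → 1 → b; chars ob.
Extended square (30″×15″, digits 0–9): 0.05130/0.00833333 → 6, 0.00765/0.00416667 → 1; chars 61.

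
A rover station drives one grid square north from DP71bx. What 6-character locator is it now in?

DP72ba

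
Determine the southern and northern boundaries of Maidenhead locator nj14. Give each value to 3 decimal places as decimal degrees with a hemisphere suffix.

4.000° N, 5.000° N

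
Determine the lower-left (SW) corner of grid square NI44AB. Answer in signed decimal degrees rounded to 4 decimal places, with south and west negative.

-5.9583, 88.0000

Field N=13, I=8: +13·20° lon, +8·10° lat → SW at lon 80°, lat -10°.
Square 4, 4: +4·2° lon, +4·1° lat → SW at lon 88°, lat -6°.
Subsquare a=0, b=1: +0·0.0833333° lon, +1·0.0416667° lat → SW at lon 88°, lat -5.95833°.
latitude -5.9583, longitude 88.0000.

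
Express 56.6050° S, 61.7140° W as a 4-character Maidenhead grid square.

FD93

Offset from 180°W / 90°S: lon 118.29°, lat 33.40°.
Field (20°×10°, letters A–R): 118.29/20 → 5 → F, 33.40/10 → 3 → D; chars FD.
Square (2°×1°, digits 0–9): 18.29/2 → 9, 3.40/1 → 3; chars 93.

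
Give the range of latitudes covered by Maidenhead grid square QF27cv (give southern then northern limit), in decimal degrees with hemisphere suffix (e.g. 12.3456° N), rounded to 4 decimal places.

Field Q=16, F=5: +16·20° lon, +5·10° lat → SW at lon 140°, lat -40°.
Square 2, 7: +2·2° lon, +7·1° lat → SW at lon 144°, lat -33°.
Subsquare c=2, v=21: +2·0.0833333° lon, +21·0.0416667° lat → SW at lon 144.167°, lat -32.125°.
Cell spans 0.0833333° lon × 0.0416667° lat.
south 32.1250° S, north 32.0833° S.

32.1250° S, 32.0833° S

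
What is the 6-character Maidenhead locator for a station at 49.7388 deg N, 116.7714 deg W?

Add 180° to longitude and 90° to latitude: 63.2286, 139.7388.
Field (20°×10°, letters A–R): 63.2286/20 → 3 → D, 139.7388/10 → 13 → N; chars DN.
Square (2°×1°, digits 0–9): 3.2286/2 → 1, 9.7388/1 → 9; chars 19.
Subsquare (5′×2.5′, letters a–x): 1.2286/0.0833333 → 14 → o, 0.7388/0.0416667 → 17 → r; chars or.

DN19or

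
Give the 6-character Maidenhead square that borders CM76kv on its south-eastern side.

Longitude subsquare k = 10; +1 → 11 = l.
Latitude subsquare v = 21; −1 → 20 = u.

CM76lu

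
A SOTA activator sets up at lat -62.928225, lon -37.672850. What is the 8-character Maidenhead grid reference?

HC17db97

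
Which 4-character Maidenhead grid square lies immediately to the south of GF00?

GE09

Latitude square 0; −1 → -1, wraps to 9, carry into field.
Latitude field F = 5; −1 → 4 = E.
The longitude characters are unchanged.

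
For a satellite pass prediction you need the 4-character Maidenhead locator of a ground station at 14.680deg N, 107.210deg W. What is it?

DK64

Add 180° to longitude and 90° to latitude: 72.79, 104.68.
Field: 72.79/20 → 3 → D, 104.68/10 → 10 → K; chars DK.
Square: 12.79/2 → 6, 4.68/1 → 4; chars 64.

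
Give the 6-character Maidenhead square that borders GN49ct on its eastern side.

GN49dt

Longitude subsquare c = 2; +1 → 3 = d.
The latitude characters are unchanged.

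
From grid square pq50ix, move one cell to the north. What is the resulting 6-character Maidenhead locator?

PQ51ia

Latitude subsquare x = 23; +1 → 24, wraps to 0 = a, carry into square.
Latitude square 0; +1 → 1.
The longitude characters are unchanged.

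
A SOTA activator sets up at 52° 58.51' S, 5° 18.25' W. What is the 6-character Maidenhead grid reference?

ID77ia

Offset from 180°W / 90°S: lon 174.6958°, lat 37.0248°.
Field: lon ⌊174.6958/20⌋ = 8 → I; lat ⌊37.0248/10⌋ = 3 → D.
Square: lon ⌊14.6958/2⌋ = 7; lat ⌊7.0248/1⌋ = 7.
Subsquare: lon ⌊0.6958/0.0833333⌋ = 8 → i; lat ⌊0.0248/0.0416667⌋ = 0 → a.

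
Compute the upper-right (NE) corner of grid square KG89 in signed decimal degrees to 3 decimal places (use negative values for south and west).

Field K=10, G=6: +10·20° lon, +6·10° lat → SW at lon 20°, lat -30°.
Square 8, 9: +8·2° lon, +9·1° lat → SW at lon 36°, lat -21°.
Cell spans 2° lon × 1° lat. NE corner is SW corner plus one full cell.
latitude -20.000, longitude 38.000.

-20.000, 38.000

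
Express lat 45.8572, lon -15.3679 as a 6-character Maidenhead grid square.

IN25hu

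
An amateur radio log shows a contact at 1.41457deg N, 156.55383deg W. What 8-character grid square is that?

BJ11rj39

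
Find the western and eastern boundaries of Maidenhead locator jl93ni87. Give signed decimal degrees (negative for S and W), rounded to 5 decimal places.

Field J=9, L=11: +9·20° lon, +11·10° lat → SW at lon 0°, lat 20°.
Square 9, 3: +9·2° lon, +3·1° lat → SW at lon 18°, lat 23°.
Subsquare n=13, i=8: +13·0.0833333° lon, +8·0.0416667° lat → SW at lon 19.0833°, lat 23.3333°.
Extended square 8, 7: +8·0.00833333° lon, +7·0.00416667° lat → SW at lon 19.15°, lat 23.3625°.
Cell spans 0.00833333° lon × 0.00416667° lat.
west 19.15000, east 19.15833.

19.15000, 19.15833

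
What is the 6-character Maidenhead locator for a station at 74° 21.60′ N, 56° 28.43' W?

GQ14si

Shift to the Maidenhead origin (180°W, 90°S): lon 123.5262, lat 164.3600.
Field: lon ⌊123.5262/20⌋ = 6 → G; lat ⌊164.3600/10⌋ = 16 → Q.
Square: lon ⌊3.5262/2⌋ = 1; lat ⌊4.3600/1⌋ = 4.
Subsquare: lon ⌊1.5262/0.0833333⌋ = 18 → s; lat ⌊0.3600/0.0416667⌋ = 8 → i.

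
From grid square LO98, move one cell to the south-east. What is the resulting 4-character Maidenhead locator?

Longitude square 9; +1 → 10, wraps to 0, carry into field.
Longitude field L = 11; +1 → 12 = M.
Latitude square 8; −1 → 7.

MO07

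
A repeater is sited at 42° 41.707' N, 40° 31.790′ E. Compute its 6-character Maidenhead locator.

Offset from 180°W / 90°S: lon 220.5298°, lat 132.6951°.
Field: lon ⌊220.5298/20⌋ = 11 → L; lat ⌊132.6951/10⌋ = 13 → N.
Square: lon ⌊0.5298/2⌋ = 0; lat ⌊2.6951/1⌋ = 2.
Subsquare: lon ⌊0.5298/0.0833333⌋ = 6 → g; lat ⌊0.6951/0.0416667⌋ = 16 → q.

LN02gq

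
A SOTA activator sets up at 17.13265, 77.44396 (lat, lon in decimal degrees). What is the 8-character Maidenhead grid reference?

MK87rd31

Add 180° to longitude and 90° to latitude: 257.44396, 107.13265.
Field (20°×10°, letters A–R): 257.44396/20 → 12 → M, 107.13265/10 → 10 → K; chars MK.
Square (2°×1°, digits 0–9): 17.44396/2 → 8, 7.13265/1 → 7; chars 87.
Subsquare (5′×2.5′, letters a–x): 1.44396/0.0833333 → 17 → r, 0.13265/0.0416667 → 3 → d; chars rd.
Extended square (30″×15″, digits 0–9): 0.02729/0.00833333 → 3, 0.00765/0.00416667 → 1; chars 31.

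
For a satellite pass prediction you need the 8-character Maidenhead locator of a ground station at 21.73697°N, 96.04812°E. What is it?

Offset from 180°W / 90°S: lon 276.04812°, lat 111.73697°.
Field: 276.04812/20 → 13 → N, 111.73697/10 → 11 → L; chars NL.
Square: 16.04812/2 → 8, 1.73697/1 → 1; chars 81.
Subsquare: 0.04812/0.0833333 → 0 → a, 0.73697/0.0416667 → 17 → r; chars ar.
Extended square: 0.04812/0.00833333 → 5, 0.02864/0.00416667 → 6; chars 56.

NL81ar56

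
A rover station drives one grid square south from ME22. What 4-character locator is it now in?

Latitude square 2; −1 → 1.
The longitude characters are unchanged.

ME21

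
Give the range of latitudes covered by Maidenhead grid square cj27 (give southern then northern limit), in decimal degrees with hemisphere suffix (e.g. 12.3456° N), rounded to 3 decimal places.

Field C=2, J=9: +2·20° lon, +9·10° lat → SW at lon -140°, lat 0°.
Square 2, 7: +2·2° lon, +7·1° lat → SW at lon -136°, lat 7°.
Cell spans 2° lon × 1° lat.
south 7.000° N, north 8.000° N.

7.000° N, 8.000° N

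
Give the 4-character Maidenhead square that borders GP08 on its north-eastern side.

GP19

Longitude square 0; +1 → 1.
Latitude square 8; +1 → 9.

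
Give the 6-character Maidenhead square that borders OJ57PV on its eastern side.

Longitude subsquare p = 15; +1 → 16 = q.
The latitude characters are unchanged.

OJ57qv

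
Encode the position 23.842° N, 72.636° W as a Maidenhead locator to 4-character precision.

Shift to the Maidenhead origin (180°W, 90°S): lon 107.36, lat 113.84.
Field (20°×10°, letters A–R): 107.36/20 → 5 → F, 113.84/10 → 11 → L; chars FL.
Square (2°×1°, digits 0–9): 7.36/2 → 3, 3.84/1 → 3; chars 33.

FL33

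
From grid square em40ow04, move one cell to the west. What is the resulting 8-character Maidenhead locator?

Longitude extended square 0; −1 → -1, wraps to 9, carry into subsquare.
Longitude subsquare o = 14; −1 → 13 = n.
The latitude characters are unchanged.

EM40nw94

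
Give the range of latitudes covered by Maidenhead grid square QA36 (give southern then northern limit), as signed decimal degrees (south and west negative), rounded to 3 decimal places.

-84.000, -83.000

Field Q=16, A=0: +16·20° lon, +0·10° lat → SW at lon 140°, lat -90°.
Square 3, 6: +3·2° lon, +6·1° lat → SW at lon 146°, lat -84°.
Cell spans 2° lon × 1° lat.
south -84.000, north -83.000.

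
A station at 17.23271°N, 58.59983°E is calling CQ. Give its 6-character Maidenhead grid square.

LK97hf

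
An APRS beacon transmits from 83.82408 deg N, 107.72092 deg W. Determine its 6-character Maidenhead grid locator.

Offset from 180°W / 90°S: lon 72.2791°, lat 173.8241°.
Field: lon ⌊72.2791/20⌋ = 3 → D; lat ⌊173.8241/10⌋ = 17 → R.
Square: lon ⌊12.2791/2⌋ = 6; lat ⌊3.8241/1⌋ = 3.
Subsquare: lon ⌊0.2791/0.0833333⌋ = 3 → d; lat ⌊0.8241/0.0416667⌋ = 19 → t.

DR63dt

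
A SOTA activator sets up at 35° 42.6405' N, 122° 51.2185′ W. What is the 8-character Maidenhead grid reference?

CM85nr70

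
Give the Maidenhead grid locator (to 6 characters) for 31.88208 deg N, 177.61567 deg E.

RM81tv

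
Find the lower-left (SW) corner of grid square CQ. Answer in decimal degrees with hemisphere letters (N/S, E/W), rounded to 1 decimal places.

Field C=2, Q=16: +2·20° lon, +16·10° lat → SW at lon -140°, lat 70°.
latitude 70.0° N, longitude 140.0° W.

70.0° N, 140.0° W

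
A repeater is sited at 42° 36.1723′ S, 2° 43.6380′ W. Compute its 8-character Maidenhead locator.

IE87pj25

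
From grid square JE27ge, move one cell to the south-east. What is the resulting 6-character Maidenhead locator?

JE27hd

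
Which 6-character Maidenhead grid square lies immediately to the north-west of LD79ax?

LE60xa

Longitude subsquare a = 0; −1 → -1, wraps to 23 = x, carry into square.
Longitude square 7; −1 → 6.
Latitude subsquare x = 23; +1 → 24, wraps to 0 = a, carry into square.
Latitude square 9; +1 → 10, wraps to 0, carry into field.
Latitude field D = 3; +1 → 4 = E.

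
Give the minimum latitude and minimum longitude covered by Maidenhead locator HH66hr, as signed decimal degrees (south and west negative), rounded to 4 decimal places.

Field H=7, H=7: +7·20° lon, +7·10° lat → SW at lon -40°, lat -20°.
Square 6, 6: +6·2° lon, +6·1° lat → SW at lon -28°, lat -14°.
Subsquare h=7, r=17: +7·0.0833333° lon, +17·0.0416667° lat → SW at lon -27.4167°, lat -13.2917°.
latitude -13.2917, longitude -27.4167.

-13.2917, -27.4167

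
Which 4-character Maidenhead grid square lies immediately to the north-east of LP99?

Longitude square 9; +1 → 10, wraps to 0, carry into field.
Longitude field L = 11; +1 → 12 = M.
Latitude square 9; +1 → 10, wraps to 0, carry into field.
Latitude field P = 15; +1 → 16 = Q.

MQ00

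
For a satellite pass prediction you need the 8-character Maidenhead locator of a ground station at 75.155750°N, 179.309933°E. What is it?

RQ95pd77

Add 180° to longitude and 90° to latitude: 359.30993, 165.15575.
Field: 359.30993/20 → 17 → R, 165.15575/10 → 16 → Q; chars RQ.
Square: 19.30993/2 → 9, 5.15575/1 → 5; chars 95.
Subsquare: 1.30993/0.0833333 → 15 → p, 0.15575/0.0416667 → 3 → d; chars pd.
Extended square: 0.05993/0.00833333 → 7, 0.03075/0.00416667 → 7; chars 77.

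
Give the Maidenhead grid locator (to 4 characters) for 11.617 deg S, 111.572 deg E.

OH58

Add 180° to longitude and 90° to latitude: 291.57, 78.38.
Field: lon ⌊291.57/20⌋ = 14 → O; lat ⌊78.38/10⌋ = 7 → H.
Square: lon ⌊11.57/2⌋ = 5; lat ⌊8.38/1⌋ = 8.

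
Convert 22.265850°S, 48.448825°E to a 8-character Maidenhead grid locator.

Add 180° to longitude and 90° to latitude: 228.44882, 67.73415.
Field: lon ⌊228.44882/20⌋ = 11 → L; lat ⌊67.73415/10⌋ = 6 → G.
Square: lon ⌊8.44882/2⌋ = 4; lat ⌊7.73415/1⌋ = 7.
Subsquare: lon ⌊0.44882/0.0833333⌋ = 5 → f; lat ⌊0.73415/0.0416667⌋ = 17 → r.
Extended square: lon ⌊0.03216/0.00833333⌋ = 3; lat ⌊0.02582/0.00416667⌋ = 6.

LG47fr36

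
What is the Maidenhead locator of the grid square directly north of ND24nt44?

ND24nt45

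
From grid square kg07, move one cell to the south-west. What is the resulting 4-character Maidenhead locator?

Longitude square 0; −1 → -1, wraps to 9, carry into field.
Longitude field K = 10; −1 → 9 = J.
Latitude square 7; −1 → 6.

JG96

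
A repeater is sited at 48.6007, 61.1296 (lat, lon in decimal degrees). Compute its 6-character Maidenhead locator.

Shift to the Maidenhead origin (180°W, 90°S): lon 241.1296, lat 138.6007.
Field: 241.1296/20 → 12 → M, 138.6007/10 → 13 → N; chars MN.
Square: 1.1296/2 → 0, 8.6007/1 → 8; chars 08.
Subsquare: 1.1296/0.0833333 → 13 → n, 0.6007/0.0416667 → 14 → o; chars no.

MN08no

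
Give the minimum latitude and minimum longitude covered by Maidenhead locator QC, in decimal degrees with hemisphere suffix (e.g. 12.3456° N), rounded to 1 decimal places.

Field Q=16, C=2: +16·20° lon, +2·10° lat → SW at lon 140°, lat -70°.
latitude 70.0° S, longitude 140.0° E.

70.0° S, 140.0° E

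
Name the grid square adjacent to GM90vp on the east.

GM90wp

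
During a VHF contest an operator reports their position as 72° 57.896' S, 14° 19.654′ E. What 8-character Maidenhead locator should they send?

JB77da98

Add 180° to longitude and 90° to latitude: 194.32757, 17.03507.
Field: 194.32757/20 → 9 → J, 17.03507/10 → 1 → B; chars JB.
Square: 14.32757/2 → 7, 7.03507/1 → 7; chars 77.
Subsquare: 0.32757/0.0833333 → 3 → d, 0.03507/0.0416667 → 0 → a; chars da.
Extended square: 0.07757/0.00833333 → 9, 0.03507/0.00416667 → 8; chars 98.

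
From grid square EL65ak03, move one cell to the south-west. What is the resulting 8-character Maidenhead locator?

Longitude extended square 0; −1 → -1, wraps to 9, carry into subsquare.
Longitude subsquare a = 0; −1 → -1, wraps to 23 = x, carry into square.
Longitude square 6; −1 → 5.
Latitude extended square 3; −1 → 2.

EL55xk92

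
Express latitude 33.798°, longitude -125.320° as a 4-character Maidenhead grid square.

Offset from 180°W / 90°S: lon 54.68°, lat 123.80°.
Field: 54.68/20 → 2 → C, 123.80/10 → 12 → M; chars CM.
Square: 14.68/2 → 7, 3.80/1 → 3; chars 73.

CM73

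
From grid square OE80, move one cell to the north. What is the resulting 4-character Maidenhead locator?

Latitude square 0; +1 → 1.
The longitude characters are unchanged.

OE81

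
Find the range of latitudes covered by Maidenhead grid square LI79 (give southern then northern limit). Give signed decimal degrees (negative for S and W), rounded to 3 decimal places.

-1.000, 0.000

Field L=11, I=8: +11·20° lon, +8·10° lat → SW at lon 40°, lat -10°.
Square 7, 9: +7·2° lon, +9·1° lat → SW at lon 54°, lat -1°.
Cell spans 2° lon × 1° lat.
south -1.000, north 0.000.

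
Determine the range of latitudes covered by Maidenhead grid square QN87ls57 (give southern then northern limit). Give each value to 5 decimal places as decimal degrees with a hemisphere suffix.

47.77917° N, 47.78333° N

Field Q=16, N=13: +16·20° lon, +13·10° lat → SW at lon 140°, lat 40°.
Square 8, 7: +8·2° lon, +7·1° lat → SW at lon 156°, lat 47°.
Subsquare l=11, s=18: +11·0.0833333° lon, +18·0.0416667° lat → SW at lon 156.917°, lat 47.75°.
Extended square 5, 7: +5·0.00833333° lon, +7·0.00416667° lat → SW at lon 156.958°, lat 47.7792°.
Cell spans 0.00833333° lon × 0.00416667° lat.
south 47.77917° N, north 47.78333° N.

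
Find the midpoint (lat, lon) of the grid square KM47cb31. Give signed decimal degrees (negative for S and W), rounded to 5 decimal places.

37.04792, 28.19583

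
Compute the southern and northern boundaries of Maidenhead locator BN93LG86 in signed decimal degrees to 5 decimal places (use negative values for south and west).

43.27500, 43.27917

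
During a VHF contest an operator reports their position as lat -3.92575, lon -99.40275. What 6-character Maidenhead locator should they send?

EI06hb

Offset from 180°W / 90°S: lon 80.5973°, lat 86.0743°.
Field: 80.5973/20 → 4 → E, 86.0743/10 → 8 → I; chars EI.
Square: 0.5973/2 → 0, 6.0743/1 → 6; chars 06.
Subsquare: 0.5973/0.0833333 → 7 → h, 0.0743/0.0416667 → 1 → b; chars hb.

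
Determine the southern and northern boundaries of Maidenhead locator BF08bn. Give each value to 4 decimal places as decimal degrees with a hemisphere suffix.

Field B=1, F=5: +1·20° lon, +5·10° lat → SW at lon -160°, lat -40°.
Square 0, 8: +0·2° lon, +8·1° lat → SW at lon -160°, lat -32°.
Subsquare b=1, n=13: +1·0.0833333° lon, +13·0.0416667° lat → SW at lon -159.917°, lat -31.4583°.
Cell spans 0.0833333° lon × 0.0416667° lat.
south 31.4583° S, north 31.4167° S.

31.4583° S, 31.4167° S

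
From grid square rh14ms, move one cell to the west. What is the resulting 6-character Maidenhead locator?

RH14ls

Longitude subsquare m = 12; −1 → 11 = l.
The latitude characters are unchanged.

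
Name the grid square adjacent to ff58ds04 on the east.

Longitude extended square 0; +1 → 1.
The latitude characters are unchanged.

FF58ds14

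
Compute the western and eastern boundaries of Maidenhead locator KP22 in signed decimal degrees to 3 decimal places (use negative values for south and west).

24.000, 26.000

Field K=10, P=15: +10·20° lon, +15·10° lat → SW at lon 20°, lat 60°.
Square 2, 2: +2·2° lon, +2·1° lat → SW at lon 24°, lat 62°.
Cell spans 2° lon × 1° lat.
west 24.000, east 26.000.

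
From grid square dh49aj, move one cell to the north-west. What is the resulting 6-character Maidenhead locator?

DH39xk

Longitude subsquare a = 0; −1 → -1, wraps to 23 = x, carry into square.
Longitude square 4; −1 → 3.
Latitude subsquare j = 9; +1 → 10 = k.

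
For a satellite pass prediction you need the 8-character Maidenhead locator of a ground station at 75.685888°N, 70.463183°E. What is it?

Offset from 180°W / 90°S: lon 250.46318°, lat 165.68589°.
Field: lon ⌊250.46318/20⌋ = 12 → M; lat ⌊165.68589/10⌋ = 16 → Q.
Square: lon ⌊10.46318/2⌋ = 5; lat ⌊5.68589/1⌋ = 5.
Subsquare: lon ⌊0.46318/0.0833333⌋ = 5 → f; lat ⌊0.68589/0.0416667⌋ = 16 → q.
Extended square: lon ⌊0.04652/0.00833333⌋ = 5; lat ⌊0.01922/0.00416667⌋ = 4.

MQ55fq54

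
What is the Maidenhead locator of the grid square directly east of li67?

Longitude square 6; +1 → 7.
The latitude characters are unchanged.

LI77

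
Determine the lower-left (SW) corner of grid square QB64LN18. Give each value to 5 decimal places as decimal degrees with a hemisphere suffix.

75.42500° S, 152.92500° E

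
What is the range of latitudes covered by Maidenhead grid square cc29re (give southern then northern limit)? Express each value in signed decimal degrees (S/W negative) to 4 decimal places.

-60.8333, -60.7917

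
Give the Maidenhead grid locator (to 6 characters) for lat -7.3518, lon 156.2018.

QI82cp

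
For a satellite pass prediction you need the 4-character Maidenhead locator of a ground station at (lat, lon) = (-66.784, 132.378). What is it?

PC63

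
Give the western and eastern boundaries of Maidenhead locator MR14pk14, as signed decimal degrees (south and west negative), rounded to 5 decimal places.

63.25833, 63.26667

Field M=12, R=17: +12·20° lon, +17·10° lat → SW at lon 60°, lat 80°.
Square 1, 4: +1·2° lon, +4·1° lat → SW at lon 62°, lat 84°.
Subsquare p=15, k=10: +15·0.0833333° lon, +10·0.0416667° lat → SW at lon 63.25°, lat 84.4167°.
Extended square 1, 4: +1·0.00833333° lon, +4·0.00416667° lat → SW at lon 63.2583°, lat 84.4333°.
Cell spans 0.00833333° lon × 0.00416667° lat.
west 63.25833, east 63.26667.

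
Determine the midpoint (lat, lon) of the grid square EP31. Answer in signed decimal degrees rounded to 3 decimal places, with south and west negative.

61.500, -93.000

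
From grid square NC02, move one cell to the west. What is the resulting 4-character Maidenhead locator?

MC92

Longitude square 0; −1 → -1, wraps to 9, carry into field.
Longitude field N = 13; −1 → 12 = M.
The latitude characters are unchanged.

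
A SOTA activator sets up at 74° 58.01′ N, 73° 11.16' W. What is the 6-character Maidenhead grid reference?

Shift to the Maidenhead origin (180°W, 90°S): lon 106.8140, lat 164.9668.
Field: 106.8140/20 → 5 → F, 164.9668/10 → 16 → Q; chars FQ.
Square: 6.8140/2 → 3, 4.9668/1 → 4; chars 34.
Subsquare: 0.8140/0.0833333 → 9 → j, 0.9668/0.0416667 → 23 → x; chars jx.

FQ34jx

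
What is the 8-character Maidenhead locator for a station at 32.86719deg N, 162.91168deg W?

AM82nu08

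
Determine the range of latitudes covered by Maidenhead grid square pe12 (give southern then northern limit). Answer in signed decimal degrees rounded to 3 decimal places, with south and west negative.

-48.000, -47.000

Field P=15, E=4: +15·20° lon, +4·10° lat → SW at lon 120°, lat -50°.
Square 1, 2: +1·2° lon, +2·1° lat → SW at lon 122°, lat -48°.
Cell spans 2° lon × 1° lat.
south -48.000, north -47.000.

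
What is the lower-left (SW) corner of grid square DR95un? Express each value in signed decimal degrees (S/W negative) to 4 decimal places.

85.5417, -100.3333

Field D=3, R=17: +3·20° lon, +17·10° lat → SW at lon -120°, lat 80°.
Square 9, 5: +9·2° lon, +5·1° lat → SW at lon -102°, lat 85°.
Subsquare u=20, n=13: +20·0.0833333° lon, +13·0.0416667° lat → SW at lon -100.333°, lat 85.5417°.
latitude 85.5417, longitude -100.3333.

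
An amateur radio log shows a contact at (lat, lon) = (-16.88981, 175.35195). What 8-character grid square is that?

Add 180° to longitude and 90° to latitude: 355.35195, 73.11019.
Field: 355.35195/20 → 17 → R, 73.11019/10 → 7 → H; chars RH.
Square: 15.35195/2 → 7, 3.11019/1 → 3; chars 73.
Subsquare: 1.35195/0.0833333 → 16 → q, 0.11019/0.0416667 → 2 → c; chars qc.
Extended square: 0.01862/0.00833333 → 2, 0.02686/0.00416667 → 6; chars 26.

RH73qc26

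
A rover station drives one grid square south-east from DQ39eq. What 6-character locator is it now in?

DQ39fp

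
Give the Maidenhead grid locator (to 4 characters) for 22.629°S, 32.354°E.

KG67

Offset from 180°W / 90°S: lon 212.35°, lat 67.37°.
Field: 212.35/20 → 10 → K, 67.37/10 → 6 → G; chars KG.
Square: 12.35/2 → 6, 7.37/1 → 7; chars 67.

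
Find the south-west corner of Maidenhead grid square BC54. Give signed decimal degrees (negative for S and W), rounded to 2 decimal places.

Field B=1, C=2: +1·20° lon, +2·10° lat → SW at lon -160°, lat -70°.
Square 5, 4: +5·2° lon, +4·1° lat → SW at lon -150°, lat -66°.
latitude -66.00, longitude -150.00.

-66.00, -150.00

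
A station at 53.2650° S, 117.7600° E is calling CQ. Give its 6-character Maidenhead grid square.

Add 180° to longitude and 90° to latitude: 297.7600, 36.7350.
Field: lon ⌊297.7600/20⌋ = 14 → O; lat ⌊36.7350/10⌋ = 3 → D.
Square: lon ⌊17.7600/2⌋ = 8; lat ⌊6.7350/1⌋ = 6.
Subsquare: lon ⌊1.7600/0.0833333⌋ = 21 → v; lat ⌊0.7350/0.0416667⌋ = 17 → r.

OD86vr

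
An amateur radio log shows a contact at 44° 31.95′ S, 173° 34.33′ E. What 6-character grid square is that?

RE65sl

Offset from 180°W / 90°S: lon 353.5722°, lat 45.4675°.
Field: lon ⌊353.5722/20⌋ = 17 → R; lat ⌊45.4675/10⌋ = 4 → E.
Square: lon ⌊13.5722/2⌋ = 6; lat ⌊5.4675/1⌋ = 5.
Subsquare: lon ⌊1.5722/0.0833333⌋ = 18 → s; lat ⌊0.4675/0.0416667⌋ = 11 → l.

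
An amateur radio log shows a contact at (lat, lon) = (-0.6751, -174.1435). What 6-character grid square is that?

AI29wh

Shift to the Maidenhead origin (180°W, 90°S): lon 5.8565, lat 89.3249.
Field: 5.8565/20 → 0 → A, 89.3249/10 → 8 → I; chars AI.
Square: 5.8565/2 → 2, 9.3249/1 → 9; chars 29.
Subsquare: 1.8565/0.0833333 → 22 → w, 0.3249/0.0416667 → 7 → h; chars wh.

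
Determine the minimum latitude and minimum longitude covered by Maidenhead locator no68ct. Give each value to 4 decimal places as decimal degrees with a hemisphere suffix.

58.7917° N, 92.1667° E

Field N=13, O=14: +13·20° lon, +14·10° lat → SW at lon 80°, lat 50°.
Square 6, 8: +6·2° lon, +8·1° lat → SW at lon 92°, lat 58°.
Subsquare c=2, t=19: +2·0.0833333° lon, +19·0.0416667° lat → SW at lon 92.1667°, lat 58.7917°.
latitude 58.7917° N, longitude 92.1667° E.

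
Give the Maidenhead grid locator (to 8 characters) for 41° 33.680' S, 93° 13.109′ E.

Shift to the Maidenhead origin (180°W, 90°S): lon 273.21848, lat 48.43867.
Field: 273.21848/20 → 13 → N, 48.43867/10 → 4 → E; chars NE.
Square: 13.21848/2 → 6, 8.43867/1 → 8; chars 68.
Subsquare: 1.21848/0.0833333 → 14 → o, 0.43867/0.0416667 → 10 → k; chars ok.
Extended square: 0.05182/0.00833333 → 6, 0.02200/0.00416667 → 5; chars 65.

NE68ok65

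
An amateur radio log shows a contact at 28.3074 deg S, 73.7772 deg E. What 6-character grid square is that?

Offset from 180°W / 90°S: lon 253.7772°, lat 61.6926°.
Field: lon ⌊253.7772/20⌋ = 12 → M; lat ⌊61.6926/10⌋ = 6 → G.
Square: lon ⌊13.7772/2⌋ = 6; lat ⌊1.6926/1⌋ = 1.
Subsquare: lon ⌊1.7772/0.0833333⌋ = 21 → v; lat ⌊0.6926/0.0416667⌋ = 16 → q.

MG61vq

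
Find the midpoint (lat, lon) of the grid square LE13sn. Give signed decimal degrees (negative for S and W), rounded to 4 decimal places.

Field L=11, E=4: +11·20° lon, +4·10° lat → SW at lon 40°, lat -50°.
Square 1, 3: +1·2° lon, +3·1° lat → SW at lon 42°, lat -47°.
Subsquare s=18, n=13: +18·0.0833333° lon, +13·0.0416667° lat → SW at lon 43.5°, lat -46.4583°.
Cell spans 0.0833333° lon × 0.0416667° lat. Centre is SW corner plus half of each.
latitude -46.4375, longitude 43.5417.

-46.4375, 43.5417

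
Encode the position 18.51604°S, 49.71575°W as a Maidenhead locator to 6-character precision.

GH51dl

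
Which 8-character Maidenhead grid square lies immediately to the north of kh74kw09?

KH74kx00

Latitude extended square 9; +1 → 10, wraps to 0, carry into subsquare.
Latitude subsquare w = 22; +1 → 23 = x.
The longitude characters are unchanged.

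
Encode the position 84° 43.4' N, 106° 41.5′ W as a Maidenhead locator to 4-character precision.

Offset from 180°W / 90°S: lon 73.31°, lat 174.72°.
Field (20°×10°, letters A–R): 73.31/20 → 3 → D, 174.72/10 → 17 → R; chars DR.
Square (2°×1°, digits 0–9): 13.31/2 → 6, 4.72/1 → 4; chars 64.

DR64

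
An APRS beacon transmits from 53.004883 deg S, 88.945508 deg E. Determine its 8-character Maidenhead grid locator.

Offset from 180°W / 90°S: lon 268.94551°, lat 36.99512°.
Field: lon ⌊268.94551/20⌋ = 13 → N; lat ⌊36.99512/10⌋ = 3 → D.
Square: lon ⌊8.94551/2⌋ = 4; lat ⌊6.99512/1⌋ = 6.
Subsquare: lon ⌊0.94551/0.0833333⌋ = 11 → l; lat ⌊0.99512/0.0416667⌋ = 23 → x.
Extended square: lon ⌊0.02884/0.00833333⌋ = 3; lat ⌊0.03678/0.00416667⌋ = 8.

ND46lx38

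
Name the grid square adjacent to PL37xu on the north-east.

PL47av

Longitude subsquare x = 23; +1 → 24, wraps to 0 = a, carry into square.
Longitude square 3; +1 → 4.
Latitude subsquare u = 20; +1 → 21 = v.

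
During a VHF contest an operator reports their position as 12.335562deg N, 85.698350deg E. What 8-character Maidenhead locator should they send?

NK22ui30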